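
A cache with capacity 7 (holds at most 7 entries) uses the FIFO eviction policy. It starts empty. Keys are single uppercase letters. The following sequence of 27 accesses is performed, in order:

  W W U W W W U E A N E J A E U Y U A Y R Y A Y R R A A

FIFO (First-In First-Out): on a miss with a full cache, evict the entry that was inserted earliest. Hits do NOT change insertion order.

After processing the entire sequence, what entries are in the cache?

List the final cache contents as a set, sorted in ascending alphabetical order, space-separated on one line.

FIFO simulation (capacity=7):
  1. access W: MISS. Cache (old->new): [W]
  2. access W: HIT. Cache (old->new): [W]
  3. access U: MISS. Cache (old->new): [W U]
  4. access W: HIT. Cache (old->new): [W U]
  5. access W: HIT. Cache (old->new): [W U]
  6. access W: HIT. Cache (old->new): [W U]
  7. access U: HIT. Cache (old->new): [W U]
  8. access E: MISS. Cache (old->new): [W U E]
  9. access A: MISS. Cache (old->new): [W U E A]
  10. access N: MISS. Cache (old->new): [W U E A N]
  11. access E: HIT. Cache (old->new): [W U E A N]
  12. access J: MISS. Cache (old->new): [W U E A N J]
  13. access A: HIT. Cache (old->new): [W U E A N J]
  14. access E: HIT. Cache (old->new): [W U E A N J]
  15. access U: HIT. Cache (old->new): [W U E A N J]
  16. access Y: MISS. Cache (old->new): [W U E A N J Y]
  17. access U: HIT. Cache (old->new): [W U E A N J Y]
  18. access A: HIT. Cache (old->new): [W U E A N J Y]
  19. access Y: HIT. Cache (old->new): [W U E A N J Y]
  20. access R: MISS, evict W. Cache (old->new): [U E A N J Y R]
  21. access Y: HIT. Cache (old->new): [U E A N J Y R]
  22. access A: HIT. Cache (old->new): [U E A N J Y R]
  23. access Y: HIT. Cache (old->new): [U E A N J Y R]
  24. access R: HIT. Cache (old->new): [U E A N J Y R]
  25. access R: HIT. Cache (old->new): [U E A N J Y R]
  26. access A: HIT. Cache (old->new): [U E A N J Y R]
  27. access A: HIT. Cache (old->new): [U E A N J Y R]
Total: 19 hits, 8 misses, 1 evictions

Answer: A E J N R U Y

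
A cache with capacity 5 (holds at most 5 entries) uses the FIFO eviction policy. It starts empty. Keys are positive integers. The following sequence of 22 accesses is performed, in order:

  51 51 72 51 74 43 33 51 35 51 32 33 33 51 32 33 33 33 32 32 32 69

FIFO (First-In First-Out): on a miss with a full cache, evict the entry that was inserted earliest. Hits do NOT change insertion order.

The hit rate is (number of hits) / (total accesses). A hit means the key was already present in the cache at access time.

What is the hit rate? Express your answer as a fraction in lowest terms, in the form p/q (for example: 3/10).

FIFO simulation (capacity=5):
  1. access 51: MISS. Cache (old->new): [51]
  2. access 51: HIT. Cache (old->new): [51]
  3. access 72: MISS. Cache (old->new): [51 72]
  4. access 51: HIT. Cache (old->new): [51 72]
  5. access 74: MISS. Cache (old->new): [51 72 74]
  6. access 43: MISS. Cache (old->new): [51 72 74 43]
  7. access 33: MISS. Cache (old->new): [51 72 74 43 33]
  8. access 51: HIT. Cache (old->new): [51 72 74 43 33]
  9. access 35: MISS, evict 51. Cache (old->new): [72 74 43 33 35]
  10. access 51: MISS, evict 72. Cache (old->new): [74 43 33 35 51]
  11. access 32: MISS, evict 74. Cache (old->new): [43 33 35 51 32]
  12. access 33: HIT. Cache (old->new): [43 33 35 51 32]
  13. access 33: HIT. Cache (old->new): [43 33 35 51 32]
  14. access 51: HIT. Cache (old->new): [43 33 35 51 32]
  15. access 32: HIT. Cache (old->new): [43 33 35 51 32]
  16. access 33: HIT. Cache (old->new): [43 33 35 51 32]
  17. access 33: HIT. Cache (old->new): [43 33 35 51 32]
  18. access 33: HIT. Cache (old->new): [43 33 35 51 32]
  19. access 32: HIT. Cache (old->new): [43 33 35 51 32]
  20. access 32: HIT. Cache (old->new): [43 33 35 51 32]
  21. access 32: HIT. Cache (old->new): [43 33 35 51 32]
  22. access 69: MISS, evict 43. Cache (old->new): [33 35 51 32 69]
Total: 13 hits, 9 misses, 4 evictions

Hit rate = 13/22

Answer: 13/22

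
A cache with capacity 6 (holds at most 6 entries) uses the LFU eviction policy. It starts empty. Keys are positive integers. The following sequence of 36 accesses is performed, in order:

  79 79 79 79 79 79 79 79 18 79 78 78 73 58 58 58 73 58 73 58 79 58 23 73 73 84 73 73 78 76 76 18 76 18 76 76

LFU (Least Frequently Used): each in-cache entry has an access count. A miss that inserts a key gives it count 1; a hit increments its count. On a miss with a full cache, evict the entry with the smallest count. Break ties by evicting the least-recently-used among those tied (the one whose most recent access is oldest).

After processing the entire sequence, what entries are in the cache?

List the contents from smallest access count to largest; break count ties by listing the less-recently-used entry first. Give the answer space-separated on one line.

Answer: 18 78 76 58 73 79

Derivation:
LFU simulation (capacity=6):
  1. access 79: MISS. Cache: [79(c=1)]
  2. access 79: HIT, count now 2. Cache: [79(c=2)]
  3. access 79: HIT, count now 3. Cache: [79(c=3)]
  4. access 79: HIT, count now 4. Cache: [79(c=4)]
  5. access 79: HIT, count now 5. Cache: [79(c=5)]
  6. access 79: HIT, count now 6. Cache: [79(c=6)]
  7. access 79: HIT, count now 7. Cache: [79(c=7)]
  8. access 79: HIT, count now 8. Cache: [79(c=8)]
  9. access 18: MISS. Cache: [18(c=1) 79(c=8)]
  10. access 79: HIT, count now 9. Cache: [18(c=1) 79(c=9)]
  11. access 78: MISS. Cache: [18(c=1) 78(c=1) 79(c=9)]
  12. access 78: HIT, count now 2. Cache: [18(c=1) 78(c=2) 79(c=9)]
  13. access 73: MISS. Cache: [18(c=1) 73(c=1) 78(c=2) 79(c=9)]
  14. access 58: MISS. Cache: [18(c=1) 73(c=1) 58(c=1) 78(c=2) 79(c=9)]
  15. access 58: HIT, count now 2. Cache: [18(c=1) 73(c=1) 78(c=2) 58(c=2) 79(c=9)]
  16. access 58: HIT, count now 3. Cache: [18(c=1) 73(c=1) 78(c=2) 58(c=3) 79(c=9)]
  17. access 73: HIT, count now 2. Cache: [18(c=1) 78(c=2) 73(c=2) 58(c=3) 79(c=9)]
  18. access 58: HIT, count now 4. Cache: [18(c=1) 78(c=2) 73(c=2) 58(c=4) 79(c=9)]
  19. access 73: HIT, count now 3. Cache: [18(c=1) 78(c=2) 73(c=3) 58(c=4) 79(c=9)]
  20. access 58: HIT, count now 5. Cache: [18(c=1) 78(c=2) 73(c=3) 58(c=5) 79(c=9)]
  21. access 79: HIT, count now 10. Cache: [18(c=1) 78(c=2) 73(c=3) 58(c=5) 79(c=10)]
  22. access 58: HIT, count now 6. Cache: [18(c=1) 78(c=2) 73(c=3) 58(c=6) 79(c=10)]
  23. access 23: MISS. Cache: [18(c=1) 23(c=1) 78(c=2) 73(c=3) 58(c=6) 79(c=10)]
  24. access 73: HIT, count now 4. Cache: [18(c=1) 23(c=1) 78(c=2) 73(c=4) 58(c=6) 79(c=10)]
  25. access 73: HIT, count now 5. Cache: [18(c=1) 23(c=1) 78(c=2) 73(c=5) 58(c=6) 79(c=10)]
  26. access 84: MISS, evict 18(c=1). Cache: [23(c=1) 84(c=1) 78(c=2) 73(c=5) 58(c=6) 79(c=10)]
  27. access 73: HIT, count now 6. Cache: [23(c=1) 84(c=1) 78(c=2) 58(c=6) 73(c=6) 79(c=10)]
  28. access 73: HIT, count now 7. Cache: [23(c=1) 84(c=1) 78(c=2) 58(c=6) 73(c=7) 79(c=10)]
  29. access 78: HIT, count now 3. Cache: [23(c=1) 84(c=1) 78(c=3) 58(c=6) 73(c=7) 79(c=10)]
  30. access 76: MISS, evict 23(c=1). Cache: [84(c=1) 76(c=1) 78(c=3) 58(c=6) 73(c=7) 79(c=10)]
  31. access 76: HIT, count now 2. Cache: [84(c=1) 76(c=2) 78(c=3) 58(c=6) 73(c=7) 79(c=10)]
  32. access 18: MISS, evict 84(c=1). Cache: [18(c=1) 76(c=2) 78(c=3) 58(c=6) 73(c=7) 79(c=10)]
  33. access 76: HIT, count now 3. Cache: [18(c=1) 78(c=3) 76(c=3) 58(c=6) 73(c=7) 79(c=10)]
  34. access 18: HIT, count now 2. Cache: [18(c=2) 78(c=3) 76(c=3) 58(c=6) 73(c=7) 79(c=10)]
  35. access 76: HIT, count now 4. Cache: [18(c=2) 78(c=3) 76(c=4) 58(c=6) 73(c=7) 79(c=10)]
  36. access 76: HIT, count now 5. Cache: [18(c=2) 78(c=3) 76(c=5) 58(c=6) 73(c=7) 79(c=10)]
Total: 27 hits, 9 misses, 3 evictions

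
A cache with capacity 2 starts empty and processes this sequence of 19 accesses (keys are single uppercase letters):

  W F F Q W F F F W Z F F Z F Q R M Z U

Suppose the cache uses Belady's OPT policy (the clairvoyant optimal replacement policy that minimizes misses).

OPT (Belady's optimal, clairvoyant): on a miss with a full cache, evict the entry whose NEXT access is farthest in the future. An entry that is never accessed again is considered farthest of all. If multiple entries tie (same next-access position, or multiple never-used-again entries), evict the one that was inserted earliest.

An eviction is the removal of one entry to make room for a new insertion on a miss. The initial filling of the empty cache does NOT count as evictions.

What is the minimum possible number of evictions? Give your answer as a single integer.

Answer: 7

Derivation:
OPT (Belady) simulation (capacity=2):
  1. access W: MISS. Cache: [W]
  2. access F: MISS. Cache: [W F]
  3. access F: HIT. Next use of F: step 6. Cache: [W F]
  4. access Q: MISS, evict F (next use: step 6). Cache: [W Q]
  5. access W: HIT. Next use of W: step 9. Cache: [W Q]
  6. access F: MISS, evict Q (next use: step 15). Cache: [W F]
  7. access F: HIT. Next use of F: step 8. Cache: [W F]
  8. access F: HIT. Next use of F: step 11. Cache: [W F]
  9. access W: HIT. Next use of W: never. Cache: [W F]
  10. access Z: MISS, evict W (next use: never). Cache: [F Z]
  11. access F: HIT. Next use of F: step 12. Cache: [F Z]
  12. access F: HIT. Next use of F: step 14. Cache: [F Z]
  13. access Z: HIT. Next use of Z: step 18. Cache: [F Z]
  14. access F: HIT. Next use of F: never. Cache: [F Z]
  15. access Q: MISS, evict F (next use: never). Cache: [Z Q]
  16. access R: MISS, evict Q (next use: never). Cache: [Z R]
  17. access M: MISS, evict R (next use: never). Cache: [Z M]
  18. access Z: HIT. Next use of Z: never. Cache: [Z M]
  19. access U: MISS, evict Z (next use: never). Cache: [M U]
Total: 10 hits, 9 misses, 7 evictions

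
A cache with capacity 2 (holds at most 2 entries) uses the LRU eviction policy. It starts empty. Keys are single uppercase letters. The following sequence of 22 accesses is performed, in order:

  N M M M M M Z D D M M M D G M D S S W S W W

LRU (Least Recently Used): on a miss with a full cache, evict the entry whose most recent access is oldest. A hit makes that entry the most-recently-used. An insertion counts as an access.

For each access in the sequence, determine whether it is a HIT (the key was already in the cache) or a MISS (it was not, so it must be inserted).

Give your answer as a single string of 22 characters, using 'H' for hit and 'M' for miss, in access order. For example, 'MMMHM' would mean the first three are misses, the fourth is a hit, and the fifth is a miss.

Answer: MMHHHHMMHMHHHMMMMHMHHH

Derivation:
LRU simulation (capacity=2):
  1. access N: MISS. Cache (LRU->MRU): [N]
  2. access M: MISS. Cache (LRU->MRU): [N M]
  3. access M: HIT. Cache (LRU->MRU): [N M]
  4. access M: HIT. Cache (LRU->MRU): [N M]
  5. access M: HIT. Cache (LRU->MRU): [N M]
  6. access M: HIT. Cache (LRU->MRU): [N M]
  7. access Z: MISS, evict N. Cache (LRU->MRU): [M Z]
  8. access D: MISS, evict M. Cache (LRU->MRU): [Z D]
  9. access D: HIT. Cache (LRU->MRU): [Z D]
  10. access M: MISS, evict Z. Cache (LRU->MRU): [D M]
  11. access M: HIT. Cache (LRU->MRU): [D M]
  12. access M: HIT. Cache (LRU->MRU): [D M]
  13. access D: HIT. Cache (LRU->MRU): [M D]
  14. access G: MISS, evict M. Cache (LRU->MRU): [D G]
  15. access M: MISS, evict D. Cache (LRU->MRU): [G M]
  16. access D: MISS, evict G. Cache (LRU->MRU): [M D]
  17. access S: MISS, evict M. Cache (LRU->MRU): [D S]
  18. access S: HIT. Cache (LRU->MRU): [D S]
  19. access W: MISS, evict D. Cache (LRU->MRU): [S W]
  20. access S: HIT. Cache (LRU->MRU): [W S]
  21. access W: HIT. Cache (LRU->MRU): [S W]
  22. access W: HIT. Cache (LRU->MRU): [S W]
Total: 12 hits, 10 misses, 8 evictions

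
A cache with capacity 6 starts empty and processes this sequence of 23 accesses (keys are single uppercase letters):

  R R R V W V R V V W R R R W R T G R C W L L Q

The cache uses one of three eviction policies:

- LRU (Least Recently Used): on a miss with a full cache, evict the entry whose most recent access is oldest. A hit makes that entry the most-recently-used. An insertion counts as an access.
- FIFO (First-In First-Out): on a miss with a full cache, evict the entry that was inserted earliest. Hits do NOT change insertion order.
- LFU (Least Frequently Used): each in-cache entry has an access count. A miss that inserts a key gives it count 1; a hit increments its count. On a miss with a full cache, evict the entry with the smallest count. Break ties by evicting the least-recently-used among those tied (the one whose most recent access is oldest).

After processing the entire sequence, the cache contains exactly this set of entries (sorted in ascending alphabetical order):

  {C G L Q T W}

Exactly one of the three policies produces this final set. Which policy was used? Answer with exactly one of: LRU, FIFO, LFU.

Answer: FIFO

Derivation:
Simulating under each policy and comparing final sets:
  LRU: final set = {C G L Q R W} -> differs
  FIFO: final set = {C G L Q T W} -> MATCHES target
  LFU: final set = {C L Q R V W} -> differs
Only FIFO produces the target set.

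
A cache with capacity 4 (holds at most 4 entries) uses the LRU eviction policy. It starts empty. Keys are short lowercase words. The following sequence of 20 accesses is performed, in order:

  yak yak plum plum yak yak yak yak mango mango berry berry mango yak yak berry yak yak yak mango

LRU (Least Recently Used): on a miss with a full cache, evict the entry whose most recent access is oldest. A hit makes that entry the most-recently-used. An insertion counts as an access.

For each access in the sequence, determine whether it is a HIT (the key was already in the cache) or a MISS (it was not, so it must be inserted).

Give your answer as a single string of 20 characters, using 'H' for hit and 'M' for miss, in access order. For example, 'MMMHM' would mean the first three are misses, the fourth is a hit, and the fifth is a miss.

LRU simulation (capacity=4):
  1. access yak: MISS. Cache (LRU->MRU): [yak]
  2. access yak: HIT. Cache (LRU->MRU): [yak]
  3. access plum: MISS. Cache (LRU->MRU): [yak plum]
  4. access plum: HIT. Cache (LRU->MRU): [yak plum]
  5. access yak: HIT. Cache (LRU->MRU): [plum yak]
  6. access yak: HIT. Cache (LRU->MRU): [plum yak]
  7. access yak: HIT. Cache (LRU->MRU): [plum yak]
  8. access yak: HIT. Cache (LRU->MRU): [plum yak]
  9. access mango: MISS. Cache (LRU->MRU): [plum yak mango]
  10. access mango: HIT. Cache (LRU->MRU): [plum yak mango]
  11. access berry: MISS. Cache (LRU->MRU): [plum yak mango berry]
  12. access berry: HIT. Cache (LRU->MRU): [plum yak mango berry]
  13. access mango: HIT. Cache (LRU->MRU): [plum yak berry mango]
  14. access yak: HIT. Cache (LRU->MRU): [plum berry mango yak]
  15. access yak: HIT. Cache (LRU->MRU): [plum berry mango yak]
  16. access berry: HIT. Cache (LRU->MRU): [plum mango yak berry]
  17. access yak: HIT. Cache (LRU->MRU): [plum mango berry yak]
  18. access yak: HIT. Cache (LRU->MRU): [plum mango berry yak]
  19. access yak: HIT. Cache (LRU->MRU): [plum mango berry yak]
  20. access mango: HIT. Cache (LRU->MRU): [plum berry yak mango]
Total: 16 hits, 4 misses, 0 evictions

Answer: MHMHHHHHMHMHHHHHHHHH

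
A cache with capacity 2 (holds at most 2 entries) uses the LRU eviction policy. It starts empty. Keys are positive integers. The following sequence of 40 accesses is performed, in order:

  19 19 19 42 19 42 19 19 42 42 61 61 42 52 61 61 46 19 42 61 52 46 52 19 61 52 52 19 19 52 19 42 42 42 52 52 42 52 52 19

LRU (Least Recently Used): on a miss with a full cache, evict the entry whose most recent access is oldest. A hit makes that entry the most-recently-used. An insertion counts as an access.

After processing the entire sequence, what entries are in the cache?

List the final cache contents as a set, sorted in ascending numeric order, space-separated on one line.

LRU simulation (capacity=2):
  1. access 19: MISS. Cache (LRU->MRU): [19]
  2. access 19: HIT. Cache (LRU->MRU): [19]
  3. access 19: HIT. Cache (LRU->MRU): [19]
  4. access 42: MISS. Cache (LRU->MRU): [19 42]
  5. access 19: HIT. Cache (LRU->MRU): [42 19]
  6. access 42: HIT. Cache (LRU->MRU): [19 42]
  7. access 19: HIT. Cache (LRU->MRU): [42 19]
  8. access 19: HIT. Cache (LRU->MRU): [42 19]
  9. access 42: HIT. Cache (LRU->MRU): [19 42]
  10. access 42: HIT. Cache (LRU->MRU): [19 42]
  11. access 61: MISS, evict 19. Cache (LRU->MRU): [42 61]
  12. access 61: HIT. Cache (LRU->MRU): [42 61]
  13. access 42: HIT. Cache (LRU->MRU): [61 42]
  14. access 52: MISS, evict 61. Cache (LRU->MRU): [42 52]
  15. access 61: MISS, evict 42. Cache (LRU->MRU): [52 61]
  16. access 61: HIT. Cache (LRU->MRU): [52 61]
  17. access 46: MISS, evict 52. Cache (LRU->MRU): [61 46]
  18. access 19: MISS, evict 61. Cache (LRU->MRU): [46 19]
  19. access 42: MISS, evict 46. Cache (LRU->MRU): [19 42]
  20. access 61: MISS, evict 19. Cache (LRU->MRU): [42 61]
  21. access 52: MISS, evict 42. Cache (LRU->MRU): [61 52]
  22. access 46: MISS, evict 61. Cache (LRU->MRU): [52 46]
  23. access 52: HIT. Cache (LRU->MRU): [46 52]
  24. access 19: MISS, evict 46. Cache (LRU->MRU): [52 19]
  25. access 61: MISS, evict 52. Cache (LRU->MRU): [19 61]
  26. access 52: MISS, evict 19. Cache (LRU->MRU): [61 52]
  27. access 52: HIT. Cache (LRU->MRU): [61 52]
  28. access 19: MISS, evict 61. Cache (LRU->MRU): [52 19]
  29. access 19: HIT. Cache (LRU->MRU): [52 19]
  30. access 52: HIT. Cache (LRU->MRU): [19 52]
  31. access 19: HIT. Cache (LRU->MRU): [52 19]
  32. access 42: MISS, evict 52. Cache (LRU->MRU): [19 42]
  33. access 42: HIT. Cache (LRU->MRU): [19 42]
  34. access 42: HIT. Cache (LRU->MRU): [19 42]
  35. access 52: MISS, evict 19. Cache (LRU->MRU): [42 52]
  36. access 52: HIT. Cache (LRU->MRU): [42 52]
  37. access 42: HIT. Cache (LRU->MRU): [52 42]
  38. access 52: HIT. Cache (LRU->MRU): [42 52]
  39. access 52: HIT. Cache (LRU->MRU): [42 52]
  40. access 19: MISS, evict 42. Cache (LRU->MRU): [52 19]
Total: 22 hits, 18 misses, 16 evictions

Answer: 19 52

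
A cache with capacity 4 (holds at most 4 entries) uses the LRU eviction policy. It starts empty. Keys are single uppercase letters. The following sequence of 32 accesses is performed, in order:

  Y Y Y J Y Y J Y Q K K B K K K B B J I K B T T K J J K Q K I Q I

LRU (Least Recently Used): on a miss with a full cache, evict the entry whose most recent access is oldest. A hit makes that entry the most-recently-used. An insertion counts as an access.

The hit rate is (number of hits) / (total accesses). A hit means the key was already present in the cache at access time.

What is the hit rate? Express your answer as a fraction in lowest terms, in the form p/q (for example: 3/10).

LRU simulation (capacity=4):
  1. access Y: MISS. Cache (LRU->MRU): [Y]
  2. access Y: HIT. Cache (LRU->MRU): [Y]
  3. access Y: HIT. Cache (LRU->MRU): [Y]
  4. access J: MISS. Cache (LRU->MRU): [Y J]
  5. access Y: HIT. Cache (LRU->MRU): [J Y]
  6. access Y: HIT. Cache (LRU->MRU): [J Y]
  7. access J: HIT. Cache (LRU->MRU): [Y J]
  8. access Y: HIT. Cache (LRU->MRU): [J Y]
  9. access Q: MISS. Cache (LRU->MRU): [J Y Q]
  10. access K: MISS. Cache (LRU->MRU): [J Y Q K]
  11. access K: HIT. Cache (LRU->MRU): [J Y Q K]
  12. access B: MISS, evict J. Cache (LRU->MRU): [Y Q K B]
  13. access K: HIT. Cache (LRU->MRU): [Y Q B K]
  14. access K: HIT. Cache (LRU->MRU): [Y Q B K]
  15. access K: HIT. Cache (LRU->MRU): [Y Q B K]
  16. access B: HIT. Cache (LRU->MRU): [Y Q K B]
  17. access B: HIT. Cache (LRU->MRU): [Y Q K B]
  18. access J: MISS, evict Y. Cache (LRU->MRU): [Q K B J]
  19. access I: MISS, evict Q. Cache (LRU->MRU): [K B J I]
  20. access K: HIT. Cache (LRU->MRU): [B J I K]
  21. access B: HIT. Cache (LRU->MRU): [J I K B]
  22. access T: MISS, evict J. Cache (LRU->MRU): [I K B T]
  23. access T: HIT. Cache (LRU->MRU): [I K B T]
  24. access K: HIT. Cache (LRU->MRU): [I B T K]
  25. access J: MISS, evict I. Cache (LRU->MRU): [B T K J]
  26. access J: HIT. Cache (LRU->MRU): [B T K J]
  27. access K: HIT. Cache (LRU->MRU): [B T J K]
  28. access Q: MISS, evict B. Cache (LRU->MRU): [T J K Q]
  29. access K: HIT. Cache (LRU->MRU): [T J Q K]
  30. access I: MISS, evict T. Cache (LRU->MRU): [J Q K I]
  31. access Q: HIT. Cache (LRU->MRU): [J K I Q]
  32. access I: HIT. Cache (LRU->MRU): [J K Q I]
Total: 21 hits, 11 misses, 7 evictions

Hit rate = 21/32

Answer: 21/32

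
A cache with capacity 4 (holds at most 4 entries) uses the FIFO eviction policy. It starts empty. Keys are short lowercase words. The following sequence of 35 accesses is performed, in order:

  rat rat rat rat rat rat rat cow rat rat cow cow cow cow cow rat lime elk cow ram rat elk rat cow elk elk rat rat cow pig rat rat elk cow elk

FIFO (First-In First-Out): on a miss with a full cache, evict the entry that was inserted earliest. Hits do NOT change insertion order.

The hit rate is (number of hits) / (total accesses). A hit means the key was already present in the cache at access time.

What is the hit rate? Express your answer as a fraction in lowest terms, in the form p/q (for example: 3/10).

FIFO simulation (capacity=4):
  1. access rat: MISS. Cache (old->new): [rat]
  2. access rat: HIT. Cache (old->new): [rat]
  3. access rat: HIT. Cache (old->new): [rat]
  4. access rat: HIT. Cache (old->new): [rat]
  5. access rat: HIT. Cache (old->new): [rat]
  6. access rat: HIT. Cache (old->new): [rat]
  7. access rat: HIT. Cache (old->new): [rat]
  8. access cow: MISS. Cache (old->new): [rat cow]
  9. access rat: HIT. Cache (old->new): [rat cow]
  10. access rat: HIT. Cache (old->new): [rat cow]
  11. access cow: HIT. Cache (old->new): [rat cow]
  12. access cow: HIT. Cache (old->new): [rat cow]
  13. access cow: HIT. Cache (old->new): [rat cow]
  14. access cow: HIT. Cache (old->new): [rat cow]
  15. access cow: HIT. Cache (old->new): [rat cow]
  16. access rat: HIT. Cache (old->new): [rat cow]
  17. access lime: MISS. Cache (old->new): [rat cow lime]
  18. access elk: MISS. Cache (old->new): [rat cow lime elk]
  19. access cow: HIT. Cache (old->new): [rat cow lime elk]
  20. access ram: MISS, evict rat. Cache (old->new): [cow lime elk ram]
  21. access rat: MISS, evict cow. Cache (old->new): [lime elk ram rat]
  22. access elk: HIT. Cache (old->new): [lime elk ram rat]
  23. access rat: HIT. Cache (old->new): [lime elk ram rat]
  24. access cow: MISS, evict lime. Cache (old->new): [elk ram rat cow]
  25. access elk: HIT. Cache (old->new): [elk ram rat cow]
  26. access elk: HIT. Cache (old->new): [elk ram rat cow]
  27. access rat: HIT. Cache (old->new): [elk ram rat cow]
  28. access rat: HIT. Cache (old->new): [elk ram rat cow]
  29. access cow: HIT. Cache (old->new): [elk ram rat cow]
  30. access pig: MISS, evict elk. Cache (old->new): [ram rat cow pig]
  31. access rat: HIT. Cache (old->new): [ram rat cow pig]
  32. access rat: HIT. Cache (old->new): [ram rat cow pig]
  33. access elk: MISS, evict ram. Cache (old->new): [rat cow pig elk]
  34. access cow: HIT. Cache (old->new): [rat cow pig elk]
  35. access elk: HIT. Cache (old->new): [rat cow pig elk]
Total: 26 hits, 9 misses, 5 evictions

Hit rate = 26/35

Answer: 26/35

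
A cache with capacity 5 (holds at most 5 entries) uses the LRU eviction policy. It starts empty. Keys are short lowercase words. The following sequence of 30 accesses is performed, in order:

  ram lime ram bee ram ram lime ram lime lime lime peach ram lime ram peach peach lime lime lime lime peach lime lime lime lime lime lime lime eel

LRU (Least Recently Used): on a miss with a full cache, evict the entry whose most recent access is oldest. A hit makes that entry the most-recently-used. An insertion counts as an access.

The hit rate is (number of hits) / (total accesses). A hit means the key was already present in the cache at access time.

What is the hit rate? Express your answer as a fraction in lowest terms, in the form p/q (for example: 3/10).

LRU simulation (capacity=5):
  1. access ram: MISS. Cache (LRU->MRU): [ram]
  2. access lime: MISS. Cache (LRU->MRU): [ram lime]
  3. access ram: HIT. Cache (LRU->MRU): [lime ram]
  4. access bee: MISS. Cache (LRU->MRU): [lime ram bee]
  5. access ram: HIT. Cache (LRU->MRU): [lime bee ram]
  6. access ram: HIT. Cache (LRU->MRU): [lime bee ram]
  7. access lime: HIT. Cache (LRU->MRU): [bee ram lime]
  8. access ram: HIT. Cache (LRU->MRU): [bee lime ram]
  9. access lime: HIT. Cache (LRU->MRU): [bee ram lime]
  10. access lime: HIT. Cache (LRU->MRU): [bee ram lime]
  11. access lime: HIT. Cache (LRU->MRU): [bee ram lime]
  12. access peach: MISS. Cache (LRU->MRU): [bee ram lime peach]
  13. access ram: HIT. Cache (LRU->MRU): [bee lime peach ram]
  14. access lime: HIT. Cache (LRU->MRU): [bee peach ram lime]
  15. access ram: HIT. Cache (LRU->MRU): [bee peach lime ram]
  16. access peach: HIT. Cache (LRU->MRU): [bee lime ram peach]
  17. access peach: HIT. Cache (LRU->MRU): [bee lime ram peach]
  18. access lime: HIT. Cache (LRU->MRU): [bee ram peach lime]
  19. access lime: HIT. Cache (LRU->MRU): [bee ram peach lime]
  20. access lime: HIT. Cache (LRU->MRU): [bee ram peach lime]
  21. access lime: HIT. Cache (LRU->MRU): [bee ram peach lime]
  22. access peach: HIT. Cache (LRU->MRU): [bee ram lime peach]
  23. access lime: HIT. Cache (LRU->MRU): [bee ram peach lime]
  24. access lime: HIT. Cache (LRU->MRU): [bee ram peach lime]
  25. access lime: HIT. Cache (LRU->MRU): [bee ram peach lime]
  26. access lime: HIT. Cache (LRU->MRU): [bee ram peach lime]
  27. access lime: HIT. Cache (LRU->MRU): [bee ram peach lime]
  28. access lime: HIT. Cache (LRU->MRU): [bee ram peach lime]
  29. access lime: HIT. Cache (LRU->MRU): [bee ram peach lime]
  30. access eel: MISS. Cache (LRU->MRU): [bee ram peach lime eel]
Total: 25 hits, 5 misses, 0 evictions

Hit rate = 25/30 = 5/6

Answer: 5/6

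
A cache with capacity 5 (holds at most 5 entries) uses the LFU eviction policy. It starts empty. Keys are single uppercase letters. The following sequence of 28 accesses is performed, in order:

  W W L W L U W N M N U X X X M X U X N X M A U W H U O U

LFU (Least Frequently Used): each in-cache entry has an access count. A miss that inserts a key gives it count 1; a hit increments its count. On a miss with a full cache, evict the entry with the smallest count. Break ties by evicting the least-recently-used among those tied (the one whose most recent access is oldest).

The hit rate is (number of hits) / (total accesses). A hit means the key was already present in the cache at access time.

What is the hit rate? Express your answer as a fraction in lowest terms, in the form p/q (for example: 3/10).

LFU simulation (capacity=5):
  1. access W: MISS. Cache: [W(c=1)]
  2. access W: HIT, count now 2. Cache: [W(c=2)]
  3. access L: MISS. Cache: [L(c=1) W(c=2)]
  4. access W: HIT, count now 3. Cache: [L(c=1) W(c=3)]
  5. access L: HIT, count now 2. Cache: [L(c=2) W(c=3)]
  6. access U: MISS. Cache: [U(c=1) L(c=2) W(c=3)]
  7. access W: HIT, count now 4. Cache: [U(c=1) L(c=2) W(c=4)]
  8. access N: MISS. Cache: [U(c=1) N(c=1) L(c=2) W(c=4)]
  9. access M: MISS. Cache: [U(c=1) N(c=1) M(c=1) L(c=2) W(c=4)]
  10. access N: HIT, count now 2. Cache: [U(c=1) M(c=1) L(c=2) N(c=2) W(c=4)]
  11. access U: HIT, count now 2. Cache: [M(c=1) L(c=2) N(c=2) U(c=2) W(c=4)]
  12. access X: MISS, evict M(c=1). Cache: [X(c=1) L(c=2) N(c=2) U(c=2) W(c=4)]
  13. access X: HIT, count now 2. Cache: [L(c=2) N(c=2) U(c=2) X(c=2) W(c=4)]
  14. access X: HIT, count now 3. Cache: [L(c=2) N(c=2) U(c=2) X(c=3) W(c=4)]
  15. access M: MISS, evict L(c=2). Cache: [M(c=1) N(c=2) U(c=2) X(c=3) W(c=4)]
  16. access X: HIT, count now 4. Cache: [M(c=1) N(c=2) U(c=2) W(c=4) X(c=4)]
  17. access U: HIT, count now 3. Cache: [M(c=1) N(c=2) U(c=3) W(c=4) X(c=4)]
  18. access X: HIT, count now 5. Cache: [M(c=1) N(c=2) U(c=3) W(c=4) X(c=5)]
  19. access N: HIT, count now 3. Cache: [M(c=1) U(c=3) N(c=3) W(c=4) X(c=5)]
  20. access X: HIT, count now 6. Cache: [M(c=1) U(c=3) N(c=3) W(c=4) X(c=6)]
  21. access M: HIT, count now 2. Cache: [M(c=2) U(c=3) N(c=3) W(c=4) X(c=6)]
  22. access A: MISS, evict M(c=2). Cache: [A(c=1) U(c=3) N(c=3) W(c=4) X(c=6)]
  23. access U: HIT, count now 4. Cache: [A(c=1) N(c=3) W(c=4) U(c=4) X(c=6)]
  24. access W: HIT, count now 5. Cache: [A(c=1) N(c=3) U(c=4) W(c=5) X(c=6)]
  25. access H: MISS, evict A(c=1). Cache: [H(c=1) N(c=3) U(c=4) W(c=5) X(c=6)]
  26. access U: HIT, count now 5. Cache: [H(c=1) N(c=3) W(c=5) U(c=5) X(c=6)]
  27. access O: MISS, evict H(c=1). Cache: [O(c=1) N(c=3) W(c=5) U(c=5) X(c=6)]
  28. access U: HIT, count now 6. Cache: [O(c=1) N(c=3) W(c=5) X(c=6) U(c=6)]
Total: 18 hits, 10 misses, 5 evictions

Hit rate = 18/28 = 9/14

Answer: 9/14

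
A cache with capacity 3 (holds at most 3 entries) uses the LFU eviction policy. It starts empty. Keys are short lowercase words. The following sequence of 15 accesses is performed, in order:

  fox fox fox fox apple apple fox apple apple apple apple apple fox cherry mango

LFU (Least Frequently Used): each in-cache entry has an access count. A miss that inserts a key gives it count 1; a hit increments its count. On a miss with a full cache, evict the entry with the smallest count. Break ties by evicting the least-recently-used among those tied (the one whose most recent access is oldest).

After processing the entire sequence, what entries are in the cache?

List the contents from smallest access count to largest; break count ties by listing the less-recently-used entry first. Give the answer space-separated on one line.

Answer: mango fox apple

Derivation:
LFU simulation (capacity=3):
  1. access fox: MISS. Cache: [fox(c=1)]
  2. access fox: HIT, count now 2. Cache: [fox(c=2)]
  3. access fox: HIT, count now 3. Cache: [fox(c=3)]
  4. access fox: HIT, count now 4. Cache: [fox(c=4)]
  5. access apple: MISS. Cache: [apple(c=1) fox(c=4)]
  6. access apple: HIT, count now 2. Cache: [apple(c=2) fox(c=4)]
  7. access fox: HIT, count now 5. Cache: [apple(c=2) fox(c=5)]
  8. access apple: HIT, count now 3. Cache: [apple(c=3) fox(c=5)]
  9. access apple: HIT, count now 4. Cache: [apple(c=4) fox(c=5)]
  10. access apple: HIT, count now 5. Cache: [fox(c=5) apple(c=5)]
  11. access apple: HIT, count now 6. Cache: [fox(c=5) apple(c=6)]
  12. access apple: HIT, count now 7. Cache: [fox(c=5) apple(c=7)]
  13. access fox: HIT, count now 6. Cache: [fox(c=6) apple(c=7)]
  14. access cherry: MISS. Cache: [cherry(c=1) fox(c=6) apple(c=7)]
  15. access mango: MISS, evict cherry(c=1). Cache: [mango(c=1) fox(c=6) apple(c=7)]
Total: 11 hits, 4 misses, 1 evictions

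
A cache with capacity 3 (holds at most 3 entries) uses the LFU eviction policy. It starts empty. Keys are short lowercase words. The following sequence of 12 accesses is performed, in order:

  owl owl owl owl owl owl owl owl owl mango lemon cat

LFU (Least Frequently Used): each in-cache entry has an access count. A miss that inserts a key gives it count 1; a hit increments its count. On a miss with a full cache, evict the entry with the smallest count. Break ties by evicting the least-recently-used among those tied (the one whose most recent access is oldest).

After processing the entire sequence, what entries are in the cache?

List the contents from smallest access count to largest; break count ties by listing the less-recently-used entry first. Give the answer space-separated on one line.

Answer: lemon cat owl

Derivation:
LFU simulation (capacity=3):
  1. access owl: MISS. Cache: [owl(c=1)]
  2. access owl: HIT, count now 2. Cache: [owl(c=2)]
  3. access owl: HIT, count now 3. Cache: [owl(c=3)]
  4. access owl: HIT, count now 4. Cache: [owl(c=4)]
  5. access owl: HIT, count now 5. Cache: [owl(c=5)]
  6. access owl: HIT, count now 6. Cache: [owl(c=6)]
  7. access owl: HIT, count now 7. Cache: [owl(c=7)]
  8. access owl: HIT, count now 8. Cache: [owl(c=8)]
  9. access owl: HIT, count now 9. Cache: [owl(c=9)]
  10. access mango: MISS. Cache: [mango(c=1) owl(c=9)]
  11. access lemon: MISS. Cache: [mango(c=1) lemon(c=1) owl(c=9)]
  12. access cat: MISS, evict mango(c=1). Cache: [lemon(c=1) cat(c=1) owl(c=9)]
Total: 8 hits, 4 misses, 1 evictions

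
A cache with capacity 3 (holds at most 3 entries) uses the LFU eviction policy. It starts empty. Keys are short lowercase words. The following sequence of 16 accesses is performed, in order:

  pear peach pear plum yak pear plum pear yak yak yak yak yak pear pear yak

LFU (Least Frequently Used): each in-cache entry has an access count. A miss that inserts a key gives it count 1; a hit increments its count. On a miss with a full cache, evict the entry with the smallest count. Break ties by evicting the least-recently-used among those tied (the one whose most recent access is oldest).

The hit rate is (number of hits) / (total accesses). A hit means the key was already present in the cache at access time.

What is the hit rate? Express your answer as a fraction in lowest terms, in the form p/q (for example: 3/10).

LFU simulation (capacity=3):
  1. access pear: MISS. Cache: [pear(c=1)]
  2. access peach: MISS. Cache: [pear(c=1) peach(c=1)]
  3. access pear: HIT, count now 2. Cache: [peach(c=1) pear(c=2)]
  4. access plum: MISS. Cache: [peach(c=1) plum(c=1) pear(c=2)]
  5. access yak: MISS, evict peach(c=1). Cache: [plum(c=1) yak(c=1) pear(c=2)]
  6. access pear: HIT, count now 3. Cache: [plum(c=1) yak(c=1) pear(c=3)]
  7. access plum: HIT, count now 2. Cache: [yak(c=1) plum(c=2) pear(c=3)]
  8. access pear: HIT, count now 4. Cache: [yak(c=1) plum(c=2) pear(c=4)]
  9. access yak: HIT, count now 2. Cache: [plum(c=2) yak(c=2) pear(c=4)]
  10. access yak: HIT, count now 3. Cache: [plum(c=2) yak(c=3) pear(c=4)]
  11. access yak: HIT, count now 4. Cache: [plum(c=2) pear(c=4) yak(c=4)]
  12. access yak: HIT, count now 5. Cache: [plum(c=2) pear(c=4) yak(c=5)]
  13. access yak: HIT, count now 6. Cache: [plum(c=2) pear(c=4) yak(c=6)]
  14. access pear: HIT, count now 5. Cache: [plum(c=2) pear(c=5) yak(c=6)]
  15. access pear: HIT, count now 6. Cache: [plum(c=2) yak(c=6) pear(c=6)]
  16. access yak: HIT, count now 7. Cache: [plum(c=2) pear(c=6) yak(c=7)]
Total: 12 hits, 4 misses, 1 evictions

Hit rate = 12/16 = 3/4

Answer: 3/4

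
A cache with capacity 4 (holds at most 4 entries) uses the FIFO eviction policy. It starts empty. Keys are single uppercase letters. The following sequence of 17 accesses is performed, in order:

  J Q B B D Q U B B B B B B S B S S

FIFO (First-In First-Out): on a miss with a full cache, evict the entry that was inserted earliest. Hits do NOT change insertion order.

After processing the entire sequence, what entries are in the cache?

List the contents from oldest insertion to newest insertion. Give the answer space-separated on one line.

Answer: B D U S

Derivation:
FIFO simulation (capacity=4):
  1. access J: MISS. Cache (old->new): [J]
  2. access Q: MISS. Cache (old->new): [J Q]
  3. access B: MISS. Cache (old->new): [J Q B]
  4. access B: HIT. Cache (old->new): [J Q B]
  5. access D: MISS. Cache (old->new): [J Q B D]
  6. access Q: HIT. Cache (old->new): [J Q B D]
  7. access U: MISS, evict J. Cache (old->new): [Q B D U]
  8. access B: HIT. Cache (old->new): [Q B D U]
  9. access B: HIT. Cache (old->new): [Q B D U]
  10. access B: HIT. Cache (old->new): [Q B D U]
  11. access B: HIT. Cache (old->new): [Q B D U]
  12. access B: HIT. Cache (old->new): [Q B D U]
  13. access B: HIT. Cache (old->new): [Q B D U]
  14. access S: MISS, evict Q. Cache (old->new): [B D U S]
  15. access B: HIT. Cache (old->new): [B D U S]
  16. access S: HIT. Cache (old->new): [B D U S]
  17. access S: HIT. Cache (old->new): [B D U S]
Total: 11 hits, 6 misses, 2 evictions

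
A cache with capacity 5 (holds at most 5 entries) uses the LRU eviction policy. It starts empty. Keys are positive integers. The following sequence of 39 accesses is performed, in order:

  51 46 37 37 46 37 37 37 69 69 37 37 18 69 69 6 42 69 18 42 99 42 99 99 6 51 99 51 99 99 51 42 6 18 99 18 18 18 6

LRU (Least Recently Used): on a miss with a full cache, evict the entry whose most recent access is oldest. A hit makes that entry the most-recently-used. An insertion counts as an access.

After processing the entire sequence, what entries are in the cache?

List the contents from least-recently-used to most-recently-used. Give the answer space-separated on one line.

LRU simulation (capacity=5):
  1. access 51: MISS. Cache (LRU->MRU): [51]
  2. access 46: MISS. Cache (LRU->MRU): [51 46]
  3. access 37: MISS. Cache (LRU->MRU): [51 46 37]
  4. access 37: HIT. Cache (LRU->MRU): [51 46 37]
  5. access 46: HIT. Cache (LRU->MRU): [51 37 46]
  6. access 37: HIT. Cache (LRU->MRU): [51 46 37]
  7. access 37: HIT. Cache (LRU->MRU): [51 46 37]
  8. access 37: HIT. Cache (LRU->MRU): [51 46 37]
  9. access 69: MISS. Cache (LRU->MRU): [51 46 37 69]
  10. access 69: HIT. Cache (LRU->MRU): [51 46 37 69]
  11. access 37: HIT. Cache (LRU->MRU): [51 46 69 37]
  12. access 37: HIT. Cache (LRU->MRU): [51 46 69 37]
  13. access 18: MISS. Cache (LRU->MRU): [51 46 69 37 18]
  14. access 69: HIT. Cache (LRU->MRU): [51 46 37 18 69]
  15. access 69: HIT. Cache (LRU->MRU): [51 46 37 18 69]
  16. access 6: MISS, evict 51. Cache (LRU->MRU): [46 37 18 69 6]
  17. access 42: MISS, evict 46. Cache (LRU->MRU): [37 18 69 6 42]
  18. access 69: HIT. Cache (LRU->MRU): [37 18 6 42 69]
  19. access 18: HIT. Cache (LRU->MRU): [37 6 42 69 18]
  20. access 42: HIT. Cache (LRU->MRU): [37 6 69 18 42]
  21. access 99: MISS, evict 37. Cache (LRU->MRU): [6 69 18 42 99]
  22. access 42: HIT. Cache (LRU->MRU): [6 69 18 99 42]
  23. access 99: HIT. Cache (LRU->MRU): [6 69 18 42 99]
  24. access 99: HIT. Cache (LRU->MRU): [6 69 18 42 99]
  25. access 6: HIT. Cache (LRU->MRU): [69 18 42 99 6]
  26. access 51: MISS, evict 69. Cache (LRU->MRU): [18 42 99 6 51]
  27. access 99: HIT. Cache (LRU->MRU): [18 42 6 51 99]
  28. access 51: HIT. Cache (LRU->MRU): [18 42 6 99 51]
  29. access 99: HIT. Cache (LRU->MRU): [18 42 6 51 99]
  30. access 99: HIT. Cache (LRU->MRU): [18 42 6 51 99]
  31. access 51: HIT. Cache (LRU->MRU): [18 42 6 99 51]
  32. access 42: HIT. Cache (LRU->MRU): [18 6 99 51 42]
  33. access 6: HIT. Cache (LRU->MRU): [18 99 51 42 6]
  34. access 18: HIT. Cache (LRU->MRU): [99 51 42 6 18]
  35. access 99: HIT. Cache (LRU->MRU): [51 42 6 18 99]
  36. access 18: HIT. Cache (LRU->MRU): [51 42 6 99 18]
  37. access 18: HIT. Cache (LRU->MRU): [51 42 6 99 18]
  38. access 18: HIT. Cache (LRU->MRU): [51 42 6 99 18]
  39. access 6: HIT. Cache (LRU->MRU): [51 42 99 18 6]
Total: 30 hits, 9 misses, 4 evictions

Answer: 51 42 99 18 6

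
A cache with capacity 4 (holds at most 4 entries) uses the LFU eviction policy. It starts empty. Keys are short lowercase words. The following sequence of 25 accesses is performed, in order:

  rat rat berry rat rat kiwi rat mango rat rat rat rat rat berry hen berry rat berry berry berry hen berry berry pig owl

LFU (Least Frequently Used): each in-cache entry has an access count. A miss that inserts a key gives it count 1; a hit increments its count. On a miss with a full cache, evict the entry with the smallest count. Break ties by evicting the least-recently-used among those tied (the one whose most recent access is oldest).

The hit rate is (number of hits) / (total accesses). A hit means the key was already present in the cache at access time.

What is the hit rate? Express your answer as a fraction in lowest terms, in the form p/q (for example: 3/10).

LFU simulation (capacity=4):
  1. access rat: MISS. Cache: [rat(c=1)]
  2. access rat: HIT, count now 2. Cache: [rat(c=2)]
  3. access berry: MISS. Cache: [berry(c=1) rat(c=2)]
  4. access rat: HIT, count now 3. Cache: [berry(c=1) rat(c=3)]
  5. access rat: HIT, count now 4. Cache: [berry(c=1) rat(c=4)]
  6. access kiwi: MISS. Cache: [berry(c=1) kiwi(c=1) rat(c=4)]
  7. access rat: HIT, count now 5. Cache: [berry(c=1) kiwi(c=1) rat(c=5)]
  8. access mango: MISS. Cache: [berry(c=1) kiwi(c=1) mango(c=1) rat(c=5)]
  9. access rat: HIT, count now 6. Cache: [berry(c=1) kiwi(c=1) mango(c=1) rat(c=6)]
  10. access rat: HIT, count now 7. Cache: [berry(c=1) kiwi(c=1) mango(c=1) rat(c=7)]
  11. access rat: HIT, count now 8. Cache: [berry(c=1) kiwi(c=1) mango(c=1) rat(c=8)]
  12. access rat: HIT, count now 9. Cache: [berry(c=1) kiwi(c=1) mango(c=1) rat(c=9)]
  13. access rat: HIT, count now 10. Cache: [berry(c=1) kiwi(c=1) mango(c=1) rat(c=10)]
  14. access berry: HIT, count now 2. Cache: [kiwi(c=1) mango(c=1) berry(c=2) rat(c=10)]
  15. access hen: MISS, evict kiwi(c=1). Cache: [mango(c=1) hen(c=1) berry(c=2) rat(c=10)]
  16. access berry: HIT, count now 3. Cache: [mango(c=1) hen(c=1) berry(c=3) rat(c=10)]
  17. access rat: HIT, count now 11. Cache: [mango(c=1) hen(c=1) berry(c=3) rat(c=11)]
  18. access berry: HIT, count now 4. Cache: [mango(c=1) hen(c=1) berry(c=4) rat(c=11)]
  19. access berry: HIT, count now 5. Cache: [mango(c=1) hen(c=1) berry(c=5) rat(c=11)]
  20. access berry: HIT, count now 6. Cache: [mango(c=1) hen(c=1) berry(c=6) rat(c=11)]
  21. access hen: HIT, count now 2. Cache: [mango(c=1) hen(c=2) berry(c=6) rat(c=11)]
  22. access berry: HIT, count now 7. Cache: [mango(c=1) hen(c=2) berry(c=7) rat(c=11)]
  23. access berry: HIT, count now 8. Cache: [mango(c=1) hen(c=2) berry(c=8) rat(c=11)]
  24. access pig: MISS, evict mango(c=1). Cache: [pig(c=1) hen(c=2) berry(c=8) rat(c=11)]
  25. access owl: MISS, evict pig(c=1). Cache: [owl(c=1) hen(c=2) berry(c=8) rat(c=11)]
Total: 18 hits, 7 misses, 3 evictions

Hit rate = 18/25

Answer: 18/25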